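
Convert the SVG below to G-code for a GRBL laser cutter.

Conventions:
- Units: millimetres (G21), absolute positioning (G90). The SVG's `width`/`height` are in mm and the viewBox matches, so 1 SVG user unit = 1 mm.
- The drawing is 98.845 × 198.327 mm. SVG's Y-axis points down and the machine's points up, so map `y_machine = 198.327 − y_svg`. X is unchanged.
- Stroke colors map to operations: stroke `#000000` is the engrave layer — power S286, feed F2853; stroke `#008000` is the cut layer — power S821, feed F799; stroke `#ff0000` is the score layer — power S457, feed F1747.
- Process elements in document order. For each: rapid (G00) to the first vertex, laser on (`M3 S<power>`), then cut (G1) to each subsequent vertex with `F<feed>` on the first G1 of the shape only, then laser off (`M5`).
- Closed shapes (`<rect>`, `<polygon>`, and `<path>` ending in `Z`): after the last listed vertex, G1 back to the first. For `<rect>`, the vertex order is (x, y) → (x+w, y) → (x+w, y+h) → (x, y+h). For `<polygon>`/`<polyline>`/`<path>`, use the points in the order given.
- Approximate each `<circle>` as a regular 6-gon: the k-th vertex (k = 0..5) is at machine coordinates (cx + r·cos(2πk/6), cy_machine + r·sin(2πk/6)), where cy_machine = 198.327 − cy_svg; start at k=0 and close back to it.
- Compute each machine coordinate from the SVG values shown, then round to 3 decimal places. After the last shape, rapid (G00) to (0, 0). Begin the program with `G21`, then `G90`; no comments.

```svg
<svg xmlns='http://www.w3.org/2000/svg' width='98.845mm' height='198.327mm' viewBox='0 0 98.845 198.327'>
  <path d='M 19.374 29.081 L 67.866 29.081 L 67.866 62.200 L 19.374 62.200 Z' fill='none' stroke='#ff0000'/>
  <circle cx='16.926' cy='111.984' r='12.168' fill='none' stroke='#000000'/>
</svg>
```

Since the viewBox matches the mm dimensions, user units are millimetres directly. The only transform is the Y-flip y_m = 198.327 − y_svg.

Shape 1 is a rectangle drawn with `<path>`. Its stroke #ff0000 means score at S457, F1747. After flipping Y the toolpath is (19.374,169.246) → (67.866,169.246) → (67.866,136.127) → (19.374,136.127) → (19.374,169.246), returning to the start.

Shape 2 is a circle drawn with `<circle>`. Its stroke #000000 means engrave at S286, F2853. After flipping Y the toolpath is (29.094,86.343) → (23.010,96.881) → (10.842,96.881) → (4.758,86.343) → (10.842,75.805) → (23.010,75.805) → (29.094,86.343), returning to the start.

G21
G90
G00 X19.374 Y169.246
M3 S457
G1 X67.866 Y169.246 F1747
G1 X67.866 Y136.127
G1 X19.374 Y136.127
G1 X19.374 Y169.246
M5
G00 X29.094 Y86.343
M3 S286
G1 X23.010 Y96.881 F2853
G1 X10.842 Y96.881
G1 X4.758 Y86.343
G1 X10.842 Y75.805
G1 X23.010 Y75.805
G1 X29.094 Y86.343
M5
G00 X0.000 Y0.000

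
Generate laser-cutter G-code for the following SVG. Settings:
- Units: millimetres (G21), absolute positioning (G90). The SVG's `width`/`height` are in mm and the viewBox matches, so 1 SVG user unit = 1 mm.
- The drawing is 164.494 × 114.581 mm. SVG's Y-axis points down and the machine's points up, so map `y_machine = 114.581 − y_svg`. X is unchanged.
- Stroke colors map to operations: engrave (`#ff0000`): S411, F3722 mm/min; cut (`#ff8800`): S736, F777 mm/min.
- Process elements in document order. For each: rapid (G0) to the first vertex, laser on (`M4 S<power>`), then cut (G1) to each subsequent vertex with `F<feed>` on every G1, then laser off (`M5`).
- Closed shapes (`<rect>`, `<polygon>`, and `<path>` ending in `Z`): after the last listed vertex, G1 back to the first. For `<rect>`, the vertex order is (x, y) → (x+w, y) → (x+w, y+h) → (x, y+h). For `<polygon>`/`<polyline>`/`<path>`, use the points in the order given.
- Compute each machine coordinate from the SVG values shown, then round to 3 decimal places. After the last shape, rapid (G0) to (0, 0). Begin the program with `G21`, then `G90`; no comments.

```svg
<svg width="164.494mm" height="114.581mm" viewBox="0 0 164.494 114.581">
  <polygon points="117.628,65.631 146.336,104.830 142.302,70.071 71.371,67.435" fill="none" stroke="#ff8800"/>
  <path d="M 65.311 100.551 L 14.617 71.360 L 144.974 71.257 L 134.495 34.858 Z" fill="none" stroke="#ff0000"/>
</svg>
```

Since the viewBox matches the mm dimensions, user units are millimetres directly. The only transform is the Y-flip y_m = 114.581 − y_svg.

Shape 1 is a closed polygon drawn with `<polygon>`. Its stroke #ff8800 means cut at S736, F777. After flipping Y the toolpath is (117.628,48.950) → (146.336,9.751) → (142.302,44.510) → (71.371,47.146) → (117.628,48.950), returning to the start.

Shape 2 is a closed polygon drawn with `<path>`. Its stroke #ff0000 means engrave at S411, F3722. After flipping Y the toolpath is (65.311,14.030) → (14.617,43.221) → (144.974,43.324) → (134.495,79.723) → (65.311,14.030), returning to the start.

G21
G90
G0 X117.628 Y48.950
M4 S736
G1 X146.336 Y9.751 F777
G1 X142.302 Y44.510 F777
G1 X71.371 Y47.146 F777
G1 X117.628 Y48.950 F777
M5
G0 X65.311 Y14.030
M4 S411
G1 X14.617 Y43.221 F3722
G1 X144.974 Y43.324 F3722
G1 X134.495 Y79.723 F3722
G1 X65.311 Y14.030 F3722
M5
G0 X0.000 Y0.000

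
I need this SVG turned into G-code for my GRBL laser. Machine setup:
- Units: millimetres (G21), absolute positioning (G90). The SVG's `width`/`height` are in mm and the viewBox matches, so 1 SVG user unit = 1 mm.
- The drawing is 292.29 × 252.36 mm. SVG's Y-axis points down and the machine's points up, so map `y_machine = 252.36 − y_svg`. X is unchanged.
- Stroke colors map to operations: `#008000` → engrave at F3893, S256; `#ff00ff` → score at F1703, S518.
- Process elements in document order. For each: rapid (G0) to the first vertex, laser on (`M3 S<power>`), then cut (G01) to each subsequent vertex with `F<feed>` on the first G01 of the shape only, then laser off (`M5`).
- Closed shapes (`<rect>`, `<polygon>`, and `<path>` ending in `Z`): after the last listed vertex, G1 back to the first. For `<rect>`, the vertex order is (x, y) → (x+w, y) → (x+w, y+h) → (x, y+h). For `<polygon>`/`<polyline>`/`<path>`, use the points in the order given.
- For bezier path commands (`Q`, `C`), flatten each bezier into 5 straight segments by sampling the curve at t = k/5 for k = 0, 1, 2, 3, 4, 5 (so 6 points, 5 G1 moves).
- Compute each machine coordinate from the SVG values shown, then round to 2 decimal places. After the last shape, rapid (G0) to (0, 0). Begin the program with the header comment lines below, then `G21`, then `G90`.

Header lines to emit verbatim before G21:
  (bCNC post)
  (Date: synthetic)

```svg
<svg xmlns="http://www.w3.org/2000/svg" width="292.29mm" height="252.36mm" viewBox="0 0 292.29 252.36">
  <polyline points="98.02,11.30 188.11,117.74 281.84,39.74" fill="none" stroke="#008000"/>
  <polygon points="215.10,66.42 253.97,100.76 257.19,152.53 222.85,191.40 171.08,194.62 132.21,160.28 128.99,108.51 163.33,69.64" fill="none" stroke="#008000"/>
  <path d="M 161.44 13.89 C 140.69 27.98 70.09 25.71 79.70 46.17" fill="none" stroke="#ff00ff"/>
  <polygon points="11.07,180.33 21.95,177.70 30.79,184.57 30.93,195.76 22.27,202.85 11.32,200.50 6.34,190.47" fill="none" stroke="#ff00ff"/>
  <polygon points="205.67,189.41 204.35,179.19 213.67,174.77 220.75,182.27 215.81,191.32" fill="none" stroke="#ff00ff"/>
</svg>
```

1 u = 1 mm; y_m = 252.36 − y.

[1] `<polyline>` open polyline, #008000→engrave S256 F3893: (98.02,241.06) → (188.11,134.62) → (281.84,212.62)

[2] `<polygon>` regular polygon, #008000→engrave S256 F3893: (215.10,185.94) → (253.97,151.60) → (257.19,99.83) → (222.85,60.96) → (171.08,57.74) → (132.21,92.08) → (128.99,143.85) → (163.33,182.72) → (215.10,185.94) (closed)

[3] `<path>` cubic bezier, #ff00ff→score S518 F1703: (161.44,238.47) → (144.05,231.67) → (120.94,226.91) → (98.34,222.33) → (82.52,216.05) → (79.70,206.19)

[4] `<polygon>` regular polygon, #ff00ff→score S518 F1703: (11.07,72.03) → (21.95,74.66) → (30.79,67.79) → (30.93,56.60) → (22.27,49.51) → (11.32,51.86) → (6.34,61.89) → (11.07,72.03) (closed)

[5] `<polygon>` regular polygon, #ff00ff→score S518 F1703: (205.67,62.95) → (204.35,73.17) → (213.67,77.59) → (220.75,70.09) → (215.81,61.04) → (205.67,62.95) (closed)

(bCNC post)
(Date: synthetic)
G21
G90
G0 X98.02 Y241.06
M3 S256
G01 X188.11 Y134.62 F3893
G01 X281.84 Y212.62
M5
G0 X215.10 Y185.94
M3 S256
G01 X253.97 Y151.60 F3893
G01 X257.19 Y99.83
G01 X222.85 Y60.96
G01 X171.08 Y57.74
G01 X132.21 Y92.08
G01 X128.99 Y143.85
G01 X163.33 Y182.72
G01 X215.10 Y185.94
M5
G0 X161.44 Y238.47
M3 S518
G01 X144.05 Y231.67 F1703
G01 X120.94 Y226.91
G01 X98.34 Y222.33
G01 X82.52 Y216.05
G01 X79.70 Y206.19
M5
G0 X11.07 Y72.03
M3 S518
G01 X21.95 Y74.66 F1703
G01 X30.79 Y67.79
G01 X30.93 Y56.60
G01 X22.27 Y49.51
G01 X11.32 Y51.86
G01 X6.34 Y61.89
G01 X11.07 Y72.03
M5
G0 X205.67 Y62.95
M3 S518
G01 X204.35 Y73.17 F1703
G01 X213.67 Y77.59
G01 X220.75 Y70.09
G01 X215.81 Y61.04
G01 X205.67 Y62.95
M5
G0 X0.00 Y0.00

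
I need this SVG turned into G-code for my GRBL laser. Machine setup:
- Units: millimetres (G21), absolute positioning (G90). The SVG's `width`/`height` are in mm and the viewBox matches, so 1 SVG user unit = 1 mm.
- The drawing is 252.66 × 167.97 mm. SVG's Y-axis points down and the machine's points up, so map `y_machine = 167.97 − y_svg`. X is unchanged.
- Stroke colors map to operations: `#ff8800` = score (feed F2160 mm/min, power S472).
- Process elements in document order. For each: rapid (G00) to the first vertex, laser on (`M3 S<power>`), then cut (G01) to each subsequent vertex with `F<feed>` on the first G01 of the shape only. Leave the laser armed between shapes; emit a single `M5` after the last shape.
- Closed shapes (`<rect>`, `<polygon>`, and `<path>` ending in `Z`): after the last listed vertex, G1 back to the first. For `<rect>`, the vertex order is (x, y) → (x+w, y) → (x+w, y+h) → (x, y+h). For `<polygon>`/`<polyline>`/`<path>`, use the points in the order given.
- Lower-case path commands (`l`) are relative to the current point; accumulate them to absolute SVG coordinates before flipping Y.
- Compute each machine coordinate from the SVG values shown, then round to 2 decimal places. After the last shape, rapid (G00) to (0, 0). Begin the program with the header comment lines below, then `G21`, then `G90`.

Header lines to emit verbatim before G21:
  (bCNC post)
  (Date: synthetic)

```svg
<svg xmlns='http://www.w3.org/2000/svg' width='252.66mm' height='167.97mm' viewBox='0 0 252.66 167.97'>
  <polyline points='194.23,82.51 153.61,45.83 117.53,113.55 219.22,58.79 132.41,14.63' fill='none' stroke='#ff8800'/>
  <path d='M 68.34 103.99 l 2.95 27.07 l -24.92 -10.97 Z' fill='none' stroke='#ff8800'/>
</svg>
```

(bCNC post)
(Date: synthetic)
G21
G90
G00 X194.23 Y85.46
M3 S472
G01 X153.61 Y122.14 F2160
G01 X117.53 Y54.42
G01 X219.22 Y109.18
G01 X132.41 Y153.34
G00 X68.34 Y63.98
M3 S472
G01 X71.29 Y36.91 F2160
G01 X46.37 Y47.88
G01 X68.34 Y63.98
M5
G00 X0.00 Y0.00

1 u = 1 mm; y_m = 167.97 − y.

[1] `<polyline>` open polyline, #ff8800→score S472 F2160: (194.23,85.46) → (153.61,122.14) → (117.53,54.42) → (219.22,109.18) → (132.41,153.34)

[2] `<path>` regular polygon, #ff8800→score S472 F2160: (68.34,63.98) → (71.29,36.91) → (46.37,47.88) → (68.34,63.98) (closed)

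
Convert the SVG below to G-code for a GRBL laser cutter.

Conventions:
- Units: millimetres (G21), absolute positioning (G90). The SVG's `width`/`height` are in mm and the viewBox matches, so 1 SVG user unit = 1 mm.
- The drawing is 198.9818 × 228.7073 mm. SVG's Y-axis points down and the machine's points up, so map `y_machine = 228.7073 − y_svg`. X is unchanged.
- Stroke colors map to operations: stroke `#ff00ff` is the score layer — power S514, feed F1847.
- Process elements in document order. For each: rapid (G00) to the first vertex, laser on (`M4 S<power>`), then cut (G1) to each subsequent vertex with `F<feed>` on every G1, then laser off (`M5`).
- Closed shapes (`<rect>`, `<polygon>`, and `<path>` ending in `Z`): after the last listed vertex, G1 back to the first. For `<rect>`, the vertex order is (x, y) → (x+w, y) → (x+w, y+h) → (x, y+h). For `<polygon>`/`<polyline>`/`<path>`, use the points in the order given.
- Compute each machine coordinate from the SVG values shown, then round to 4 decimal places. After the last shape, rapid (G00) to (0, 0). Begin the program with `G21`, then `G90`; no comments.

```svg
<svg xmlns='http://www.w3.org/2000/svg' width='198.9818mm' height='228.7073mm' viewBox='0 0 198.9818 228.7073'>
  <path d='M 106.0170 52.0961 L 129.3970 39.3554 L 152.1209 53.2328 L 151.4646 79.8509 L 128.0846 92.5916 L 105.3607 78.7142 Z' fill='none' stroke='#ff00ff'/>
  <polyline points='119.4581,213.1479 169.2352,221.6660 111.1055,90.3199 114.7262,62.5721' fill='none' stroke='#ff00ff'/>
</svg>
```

Since the viewBox matches the mm dimensions, user units are millimetres directly. The only transform is the Y-flip y_m = 228.7073 − y_svg.

Shape 1 is a regular polygon drawn with `<path>`. Its stroke #ff00ff means score at S514, F1847. After flipping Y the toolpath is (106.0170,176.6112) → (129.3970,189.3519) → (152.1209,175.4745) → (151.4646,148.8564) → (128.0846,136.1157) → (105.3607,149.9931) → (106.0170,176.6112), returning to the start.

Shape 2 is a open polyline drawn with `<polyline>`. Its stroke #ff00ff means score at S514, F1847. After flipping Y the toolpath is (119.4581,15.5594) → (169.2352,7.0413) → (111.1055,138.3874) → (114.7262,166.1352).

G21
G90
G00 X106.0170 Y176.6112
M4 S514
G1 X129.3970 Y189.3519 F1847
G1 X152.1209 Y175.4745 F1847
G1 X151.4646 Y148.8564 F1847
G1 X128.0846 Y136.1157 F1847
G1 X105.3607 Y149.9931 F1847
G1 X106.0170 Y176.6112 F1847
M5
G00 X119.4581 Y15.5594
M4 S514
G1 X169.2352 Y7.0413 F1847
G1 X111.1055 Y138.3874 F1847
G1 X114.7262 Y166.1352 F1847
M5
G00 X0.0000 Y0.0000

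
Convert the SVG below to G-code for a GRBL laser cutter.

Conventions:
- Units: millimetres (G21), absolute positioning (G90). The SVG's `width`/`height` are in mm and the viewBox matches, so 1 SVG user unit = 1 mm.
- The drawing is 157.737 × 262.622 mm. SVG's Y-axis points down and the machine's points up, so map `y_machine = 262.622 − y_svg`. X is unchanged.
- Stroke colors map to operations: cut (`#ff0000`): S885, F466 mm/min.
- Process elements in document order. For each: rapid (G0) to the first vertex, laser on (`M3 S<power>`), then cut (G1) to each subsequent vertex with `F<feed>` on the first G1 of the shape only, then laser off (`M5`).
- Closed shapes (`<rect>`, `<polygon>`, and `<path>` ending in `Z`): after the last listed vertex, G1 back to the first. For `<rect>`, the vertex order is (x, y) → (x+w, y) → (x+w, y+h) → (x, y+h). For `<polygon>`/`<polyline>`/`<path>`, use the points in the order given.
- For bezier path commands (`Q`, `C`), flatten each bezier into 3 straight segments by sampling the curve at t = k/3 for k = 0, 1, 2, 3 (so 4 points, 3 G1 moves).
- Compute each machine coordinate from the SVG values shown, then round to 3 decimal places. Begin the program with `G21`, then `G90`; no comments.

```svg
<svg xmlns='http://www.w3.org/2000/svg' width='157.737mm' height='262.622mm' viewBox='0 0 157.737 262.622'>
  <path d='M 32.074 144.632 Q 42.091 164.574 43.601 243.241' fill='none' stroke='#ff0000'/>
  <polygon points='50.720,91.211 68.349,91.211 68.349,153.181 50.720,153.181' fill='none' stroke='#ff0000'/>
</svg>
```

Since the viewBox matches the mm dimensions, user units are millimetres directly. The only transform is the Y-flip y_m = 262.622 − y_svg.

Shape 1 is a quadratic bezier drawn with `<path>`. Its stroke #ff0000 means cut at S885, F466. After flipping Y the toolpath is (32.074,117.990) → (37.807,98.170) → (41.649,65.301) → (43.601,19.381).

Shape 2 is a rectangle drawn with `<polygon>`. Its stroke #ff0000 means cut at S885, F466. After flipping Y the toolpath is (50.720,171.411) → (68.349,171.411) → (68.349,109.441) → (50.720,109.441) → (50.720,171.411), returning to the start.

G21
G90
G0 X32.074 Y117.990
M3 S885
G1 X37.807 Y98.170 F466
G1 X41.649 Y65.301
G1 X43.601 Y19.381
M5
G0 X50.720 Y171.411
M3 S885
G1 X68.349 Y171.411 F466
G1 X68.349 Y109.441
G1 X50.720 Y109.441
G1 X50.720 Y171.411
M5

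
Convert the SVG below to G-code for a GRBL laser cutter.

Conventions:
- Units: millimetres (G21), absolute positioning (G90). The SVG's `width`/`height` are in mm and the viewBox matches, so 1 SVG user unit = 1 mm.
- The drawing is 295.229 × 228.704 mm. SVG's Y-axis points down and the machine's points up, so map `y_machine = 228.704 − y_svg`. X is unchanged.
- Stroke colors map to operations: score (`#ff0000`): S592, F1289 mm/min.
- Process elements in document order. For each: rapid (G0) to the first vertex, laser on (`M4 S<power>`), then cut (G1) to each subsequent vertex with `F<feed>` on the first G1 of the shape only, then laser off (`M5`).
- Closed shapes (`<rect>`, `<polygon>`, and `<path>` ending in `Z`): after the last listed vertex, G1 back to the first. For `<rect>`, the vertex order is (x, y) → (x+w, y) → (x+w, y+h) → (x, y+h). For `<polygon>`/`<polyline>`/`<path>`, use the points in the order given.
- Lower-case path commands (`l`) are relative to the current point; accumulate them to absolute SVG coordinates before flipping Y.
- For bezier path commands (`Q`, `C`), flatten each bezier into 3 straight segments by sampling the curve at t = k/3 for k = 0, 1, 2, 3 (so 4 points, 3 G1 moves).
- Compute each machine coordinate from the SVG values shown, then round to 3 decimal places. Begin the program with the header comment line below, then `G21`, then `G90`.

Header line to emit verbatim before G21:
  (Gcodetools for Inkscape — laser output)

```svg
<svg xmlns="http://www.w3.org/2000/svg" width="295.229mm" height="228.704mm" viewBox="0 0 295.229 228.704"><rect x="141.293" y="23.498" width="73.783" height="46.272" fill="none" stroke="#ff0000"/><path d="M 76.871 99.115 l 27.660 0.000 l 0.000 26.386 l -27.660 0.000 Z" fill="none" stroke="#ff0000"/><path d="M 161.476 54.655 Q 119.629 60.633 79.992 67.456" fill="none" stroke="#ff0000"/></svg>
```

Since the viewBox matches the mm dimensions, user units are millimetres directly. The only transform is the Y-flip y_m = 228.704 − y_svg.

Shape 1 is a rectangle drawn with `<rect>`. Its stroke #ff0000 means score at S592, F1289. After flipping Y the toolpath is (141.293,205.206) → (215.076,205.206) → (215.076,158.934) → (141.293,158.934) → (141.293,205.206), returning to the start.

Shape 2 is a rectangle drawn with `<path>`. Its stroke #ff0000 means score at S592, F1289. After flipping Y the toolpath is (76.871,129.589) → (104.531,129.589) → (104.531,103.203) → (76.871,103.203) → (76.871,129.589), returning to the start.

Shape 3 is a quadratic bezier drawn with `<path>`. Its stroke #ff0000 means score at S592, F1289. After flipping Y the toolpath is (161.476,174.049) → (133.824,169.970) → (106.662,165.703) → (79.992,161.248).

(Gcodetools for Inkscape — laser output)
G21
G90
G0 X141.293 Y205.206
M4 S592
G1 X215.076 Y205.206 F1289
G1 X215.076 Y158.934
G1 X141.293 Y158.934
G1 X141.293 Y205.206
M5
G0 X76.871 Y129.589
M4 S592
G1 X104.531 Y129.589 F1289
G1 X104.531 Y103.203
G1 X76.871 Y103.203
G1 X76.871 Y129.589
M5
G0 X161.476 Y174.049
M4 S592
G1 X133.824 Y169.970 F1289
G1 X106.662 Y165.703
G1 X79.992 Y161.248
M5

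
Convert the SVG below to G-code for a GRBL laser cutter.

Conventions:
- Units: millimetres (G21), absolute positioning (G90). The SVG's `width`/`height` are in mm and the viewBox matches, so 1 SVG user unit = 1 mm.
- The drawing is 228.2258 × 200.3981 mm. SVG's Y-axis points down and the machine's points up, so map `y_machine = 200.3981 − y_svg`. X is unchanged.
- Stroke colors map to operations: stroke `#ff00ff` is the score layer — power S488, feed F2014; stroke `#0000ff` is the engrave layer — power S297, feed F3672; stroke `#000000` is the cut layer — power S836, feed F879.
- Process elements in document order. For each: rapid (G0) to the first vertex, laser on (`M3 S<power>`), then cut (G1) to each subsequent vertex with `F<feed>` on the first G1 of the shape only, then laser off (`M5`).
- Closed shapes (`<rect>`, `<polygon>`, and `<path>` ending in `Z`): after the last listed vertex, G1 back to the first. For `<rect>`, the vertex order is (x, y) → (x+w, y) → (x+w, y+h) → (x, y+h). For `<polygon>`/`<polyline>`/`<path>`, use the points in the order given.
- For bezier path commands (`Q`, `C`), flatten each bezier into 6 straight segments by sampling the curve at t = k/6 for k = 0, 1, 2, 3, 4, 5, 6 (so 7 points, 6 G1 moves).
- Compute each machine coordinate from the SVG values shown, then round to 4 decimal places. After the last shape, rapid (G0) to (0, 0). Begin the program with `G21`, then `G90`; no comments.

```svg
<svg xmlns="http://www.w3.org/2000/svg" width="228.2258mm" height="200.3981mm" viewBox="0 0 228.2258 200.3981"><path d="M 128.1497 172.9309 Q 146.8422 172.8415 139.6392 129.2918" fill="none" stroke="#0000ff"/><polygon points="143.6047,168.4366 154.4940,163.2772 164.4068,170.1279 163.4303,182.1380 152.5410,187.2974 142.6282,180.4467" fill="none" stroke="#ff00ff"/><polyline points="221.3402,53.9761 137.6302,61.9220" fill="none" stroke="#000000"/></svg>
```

G21
G90
G0 X128.1497 Y27.4672
M3 S297
G1 X133.6612 Y28.7042 F3672
G1 X137.7341 Y32.3557
G1 X140.3683 Y38.4217
G1 X141.5639 Y46.9021
G1 X141.3209 Y57.7970
G1 X139.6392 Y71.1063
M5
G0 X143.6047 Y31.9615
M3 S488
G1 X154.4940 Y37.1209 F2014
G1 X164.4068 Y30.2702
G1 X163.4303 Y18.2601
G1 X152.5410 Y13.1007
G1 X142.6282 Y19.9514
G1 X143.6047 Y31.9615
M5
G0 X221.3402 Y146.4220
M3 S836
G1 X137.6302 Y138.4761 F879
M5
G0 X0.0000 Y0.0000

viewBox `0 0 228.2258 200.3981` with mm width/height → 1 unit = 1 mm. Flip: y_m = 200.3981 − y_svg.

**Shape 1** — `<path>` quadratic bezier, stroke `#0000ff` → engrave (S297, F3672). Control points (SVG): P0=(128.1497,172.9309), P1=(146.8422,172.8415), P2=(139.6392,129.2918); sampled at t=k/6. Machine vertices: (128.1497,27.4672) → (133.6612,28.7042) → (137.7341,32.3557) → (140.3683,38.4217) → (141.5639,46.9021) → (141.3209,57.7970) → (139.6392,71.1063). Open path.

**Shape 2** — `<polygon>` regular polygon, stroke `#ff00ff` → score (S488, F2014). Machine vertices: (143.6047,31.9615) → (154.4940,37.1209) → (164.4068,30.2702) → (163.4303,18.2601) → (152.5410,13.1007) → (142.6282,19.9514) → (143.6047,31.9615). Closed: final G1 returns to the first vertex.

**Shape 3** — `<polyline>` line segment, stroke `#000000` → cut (S836, F879). Machine vertices: (221.3402,146.4220) → (137.6302,138.4761). Open path.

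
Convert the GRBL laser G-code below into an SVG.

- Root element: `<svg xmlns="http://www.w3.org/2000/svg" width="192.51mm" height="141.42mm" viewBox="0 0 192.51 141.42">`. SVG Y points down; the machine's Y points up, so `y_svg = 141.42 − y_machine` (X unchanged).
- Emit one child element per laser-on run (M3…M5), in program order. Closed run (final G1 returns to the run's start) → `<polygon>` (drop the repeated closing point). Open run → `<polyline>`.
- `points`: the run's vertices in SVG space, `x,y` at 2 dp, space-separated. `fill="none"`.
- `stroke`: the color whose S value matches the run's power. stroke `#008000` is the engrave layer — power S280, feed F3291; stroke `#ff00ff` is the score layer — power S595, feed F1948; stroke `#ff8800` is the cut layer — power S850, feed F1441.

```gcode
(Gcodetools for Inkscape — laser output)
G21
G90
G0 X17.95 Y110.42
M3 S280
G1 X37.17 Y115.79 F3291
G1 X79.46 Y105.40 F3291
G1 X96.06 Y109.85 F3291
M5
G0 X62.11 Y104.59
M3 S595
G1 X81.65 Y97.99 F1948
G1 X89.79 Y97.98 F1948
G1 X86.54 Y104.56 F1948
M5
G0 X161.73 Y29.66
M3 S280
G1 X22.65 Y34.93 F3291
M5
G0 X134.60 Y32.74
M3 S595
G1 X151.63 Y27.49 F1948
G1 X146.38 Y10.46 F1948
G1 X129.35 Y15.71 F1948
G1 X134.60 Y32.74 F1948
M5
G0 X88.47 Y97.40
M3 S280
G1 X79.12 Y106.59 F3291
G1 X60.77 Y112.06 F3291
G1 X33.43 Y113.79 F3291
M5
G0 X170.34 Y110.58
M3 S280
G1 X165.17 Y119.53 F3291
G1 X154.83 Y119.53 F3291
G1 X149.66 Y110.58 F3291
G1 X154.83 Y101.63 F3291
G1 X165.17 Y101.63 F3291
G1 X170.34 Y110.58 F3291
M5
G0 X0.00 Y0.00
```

<svg xmlns="http://www.w3.org/2000/svg" width="192.51mm" height="141.42mm" viewBox="0 0 192.51 141.42">
  <polyline points="17.95,31.00 37.17,25.63 79.46,36.02 96.06,31.57" fill="none" stroke="#008000"/>
  <polyline points="62.11,36.83 81.65,43.43 89.79,43.44 86.54,36.86" fill="none" stroke="#ff00ff"/>
  <polyline points="161.73,111.76 22.65,106.49" fill="none" stroke="#008000"/>
  <polygon points="134.60,108.68 151.63,113.93 146.38,130.96 129.35,125.71" fill="none" stroke="#ff00ff"/>
  <polyline points="88.47,44.02 79.12,34.83 60.77,29.36 33.43,27.63" fill="none" stroke="#008000"/>
  <polygon points="170.34,30.84 165.17,21.89 154.83,21.89 149.66,30.84 154.83,39.79 165.17,39.79" fill="none" stroke="#008000"/>
</svg>

Each laser-on run becomes one SVG element. Flip Y back into SVG space with y_svg = 141.42 − y_machine.

Run 1: power S280 maps to stroke `#008000` (engrave). The run is open, so emit a `<polyline>` with points (Y-flipped): 17.95,31.00 37.17,25.63 79.46,36.02 96.06,31.57.

Run 2: power S595 maps to stroke `#ff00ff` (score). The run is open, so emit a `<polyline>` with points (Y-flipped): 62.11,36.83 81.65,43.43 89.79,43.44 86.54,36.86.

Run 3: S280 ⇒ engrave layer `#008000`. The run is open, so emit a `<polyline>` with points (Y-flipped): 161.73,111.76 22.65,106.49.

Run 4: power S595 maps to stroke `#ff00ff` (score). The run returns to its start, so emit a `<polygon>` with points (Y-flipped): 134.60,108.68 151.63,113.93 146.38,130.96 129.35,125.71.

Run 5: the run's S280 means `#008000` (engrave). The run is open, so emit a `<polyline>` with points (Y-flipped): 88.47,44.02 79.12,34.83 60.77,29.36 33.43,27.63.

Run 6: the run's S280 means `#008000` (engrave). The run returns to its start, so emit a `<polygon>` with points (Y-flipped): 170.34,30.84 165.17,21.89 154.83,21.89 149.66,30.84 154.83,39.79 165.17,39.79.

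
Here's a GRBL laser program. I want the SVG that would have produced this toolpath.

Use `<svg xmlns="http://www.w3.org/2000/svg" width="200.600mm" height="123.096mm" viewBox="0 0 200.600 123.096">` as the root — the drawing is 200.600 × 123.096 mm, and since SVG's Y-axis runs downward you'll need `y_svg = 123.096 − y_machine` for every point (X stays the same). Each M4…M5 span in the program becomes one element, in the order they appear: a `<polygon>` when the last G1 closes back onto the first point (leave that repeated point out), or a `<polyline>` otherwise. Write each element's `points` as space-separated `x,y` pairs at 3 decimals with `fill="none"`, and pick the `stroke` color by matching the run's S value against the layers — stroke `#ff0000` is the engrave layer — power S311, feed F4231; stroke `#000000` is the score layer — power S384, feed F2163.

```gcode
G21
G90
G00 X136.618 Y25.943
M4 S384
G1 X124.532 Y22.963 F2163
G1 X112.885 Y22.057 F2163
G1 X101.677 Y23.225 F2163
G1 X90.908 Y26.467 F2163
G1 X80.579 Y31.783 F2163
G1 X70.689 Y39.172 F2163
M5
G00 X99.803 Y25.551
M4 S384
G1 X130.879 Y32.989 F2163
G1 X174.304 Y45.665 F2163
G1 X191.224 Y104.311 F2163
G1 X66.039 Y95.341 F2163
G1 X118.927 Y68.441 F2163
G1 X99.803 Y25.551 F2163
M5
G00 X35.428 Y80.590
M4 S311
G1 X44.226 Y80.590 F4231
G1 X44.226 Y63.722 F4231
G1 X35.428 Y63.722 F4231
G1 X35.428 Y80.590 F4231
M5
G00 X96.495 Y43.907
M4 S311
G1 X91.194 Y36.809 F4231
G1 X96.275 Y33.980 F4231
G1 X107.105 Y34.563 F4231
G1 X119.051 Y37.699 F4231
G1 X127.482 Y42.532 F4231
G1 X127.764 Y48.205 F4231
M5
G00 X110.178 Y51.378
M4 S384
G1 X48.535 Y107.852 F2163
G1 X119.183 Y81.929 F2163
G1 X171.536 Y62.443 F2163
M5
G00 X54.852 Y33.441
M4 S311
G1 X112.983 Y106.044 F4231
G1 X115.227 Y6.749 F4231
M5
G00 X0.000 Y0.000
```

y_svg = 123.096 − y_m.

[1] S384→`#000000` (score); open run; points: 136.618,97.153 124.532,100.133 112.885,101.039 101.677,99.871 90.908,96.629 80.579,91.313 70.689,83.924

[2] S384→`#000000` (score); closed run; points: 99.803,97.545 130.879,90.107 174.304,77.431 191.224,18.785 66.039,27.755 118.927,54.655

[3] S311→`#ff0000` (engrave); closed run; points: 35.428,42.506 44.226,42.506 44.226,59.374 35.428,59.374

[4] S311→`#ff0000` (engrave); open run; points: 96.495,79.189 91.194,86.287 96.275,89.116 107.105,88.533 119.051,85.397 127.482,80.564 127.764,74.891

[5] S384→`#000000` (score); open run; points: 110.178,71.718 48.535,15.244 119.183,41.167 171.536,60.653

[6] S311→`#ff0000` (engrave); open run; points: 54.852,89.655 112.983,17.052 115.227,116.347

<svg xmlns="http://www.w3.org/2000/svg" width="200.600mm" height="123.096mm" viewBox="0 0 200.600 123.096">
  <polyline points="136.618,97.153 124.532,100.133 112.885,101.039 101.677,99.871 90.908,96.629 80.579,91.313 70.689,83.924" fill="none" stroke="#000000"/>
  <polygon points="99.803,97.545 130.879,90.107 174.304,77.431 191.224,18.785 66.039,27.755 118.927,54.655" fill="none" stroke="#000000"/>
  <polygon points="35.428,42.506 44.226,42.506 44.226,59.374 35.428,59.374" fill="none" stroke="#ff0000"/>
  <polyline points="96.495,79.189 91.194,86.287 96.275,89.116 107.105,88.533 119.051,85.397 127.482,80.564 127.764,74.891" fill="none" stroke="#ff0000"/>
  <polyline points="110.178,71.718 48.535,15.244 119.183,41.167 171.536,60.653" fill="none" stroke="#000000"/>
  <polyline points="54.852,89.655 112.983,17.052 115.227,116.347" fill="none" stroke="#ff0000"/>
</svg>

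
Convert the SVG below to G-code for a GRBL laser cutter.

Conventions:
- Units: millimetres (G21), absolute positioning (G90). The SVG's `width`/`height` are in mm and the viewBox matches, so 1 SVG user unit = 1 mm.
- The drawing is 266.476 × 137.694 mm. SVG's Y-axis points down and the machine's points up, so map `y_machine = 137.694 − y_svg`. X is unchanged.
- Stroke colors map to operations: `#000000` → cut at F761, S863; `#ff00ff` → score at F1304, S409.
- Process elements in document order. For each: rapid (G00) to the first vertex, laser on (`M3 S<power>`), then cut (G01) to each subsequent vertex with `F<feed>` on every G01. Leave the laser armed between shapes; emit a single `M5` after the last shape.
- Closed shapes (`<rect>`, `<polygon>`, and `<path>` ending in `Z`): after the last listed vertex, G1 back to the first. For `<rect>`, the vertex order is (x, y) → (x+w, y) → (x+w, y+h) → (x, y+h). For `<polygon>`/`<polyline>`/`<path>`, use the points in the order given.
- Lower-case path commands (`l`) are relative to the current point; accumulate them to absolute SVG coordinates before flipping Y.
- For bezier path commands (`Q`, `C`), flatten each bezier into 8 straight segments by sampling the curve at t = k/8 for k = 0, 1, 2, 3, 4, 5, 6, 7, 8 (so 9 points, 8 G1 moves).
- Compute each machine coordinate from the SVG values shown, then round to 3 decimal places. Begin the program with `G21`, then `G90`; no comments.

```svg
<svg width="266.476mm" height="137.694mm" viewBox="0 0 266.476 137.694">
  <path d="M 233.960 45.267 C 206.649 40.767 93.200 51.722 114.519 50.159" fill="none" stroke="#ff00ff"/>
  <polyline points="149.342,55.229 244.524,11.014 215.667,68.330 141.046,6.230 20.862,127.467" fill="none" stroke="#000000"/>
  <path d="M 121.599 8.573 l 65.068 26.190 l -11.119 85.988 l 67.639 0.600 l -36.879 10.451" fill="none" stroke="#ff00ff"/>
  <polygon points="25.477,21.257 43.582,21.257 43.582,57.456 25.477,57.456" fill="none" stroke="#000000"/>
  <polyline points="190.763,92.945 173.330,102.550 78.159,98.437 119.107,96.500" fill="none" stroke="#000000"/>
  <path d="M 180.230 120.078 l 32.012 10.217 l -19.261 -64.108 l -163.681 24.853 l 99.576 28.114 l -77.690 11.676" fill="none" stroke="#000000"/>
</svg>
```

G21
G90
G00 X233.960 Y92.427
M3 S409
G01 X220.112 Y93.445 F1304
G01 X200.778 Y93.341 F1304
G01 X178.545 Y92.445 F1304
G01 X156.003 Y91.082 F1304
G01 X135.741 Y89.583 F1304
G01 X120.347 Y88.273 F1304
G01 X112.410 Y87.481 F1304
G01 X114.519 Y87.535 F1304
G00 X149.342 Y82.465
M3 S863
G01 X244.524 Y126.680 F761
G01 X215.667 Y69.364 F761
G01 X141.046 Y131.464 F761
G01 X20.862 Y10.227 F761
G00 X121.599 Y129.121
M3 S409
G01 X186.667 Y102.931 F1304
G01 X175.548 Y16.943 F1304
G01 X243.187 Y16.343 F1304
G01 X206.308 Y5.892 F1304
G00 X25.477 Y116.437
M3 S863
G01 X43.582 Y116.437 F761
G01 X43.582 Y80.238 F761
G01 X25.477 Y80.238 F761
G01 X25.477 Y116.437 F761
G00 X190.763 Y44.749
M3 S863
G01 X173.330 Y35.144 F761
G01 X78.159 Y39.257 F761
G01 X119.107 Y41.194 F761
G00 X180.230 Y17.616
M3 S863
G01 X212.242 Y7.399 F761
G01 X192.981 Y71.507 F761
G01 X29.300 Y46.654 F761
G01 X128.876 Y18.540 F761
G01 X51.186 Y6.864 F761
M5

viewBox `0 0 266.476 137.694` with mm width/height → 1 unit = 1 mm. Flip: y_m = 137.694 − y_svg.

**Shape 1** — `<path>` cubic bezier, stroke `#ff00ff` → score (S409, F1304). Control points (SVG): P0=(233.960,45.267), P1=(206.649,40.767), P2=(93.200,51.722), P3=(114.519,50.159); sampled at t=k/8. Machine vertices: (233.960,92.427) → (220.112,93.445) → (200.778,93.341) → (178.545,92.445) → (156.003,91.082) → (135.741,89.583) → (120.347,88.273) → (112.410,87.481) → (114.519,87.535). Open path.

**Shape 2** — `<polyline>` open polyline, stroke `#000000` → cut (S863, F761). Machine vertices: (149.342,82.465) → (244.524,126.680) → (215.667,69.364) → (141.046,131.464) → (20.862,10.227). Open path.

**Shape 3** — `<path>` open polyline, stroke `#ff00ff` → score (S409, F1304). Machine vertices: (121.599,129.121) → (186.667,102.931) → (175.548,16.943) → (243.187,16.343) → (206.308,5.892). Open path.

**Shape 4** — `<polygon>` rectangle, stroke `#000000` → cut (S863, F761). Machine vertices: (25.477,116.437) → (43.582,116.437) → (43.582,80.238) → (25.477,80.238) → (25.477,116.437). Closed: final G1 returns to the first vertex.

**Shape 5** — `<polyline>` open polyline, stroke `#000000` → cut (S863, F761). Machine vertices: (190.763,44.749) → (173.330,35.144) → (78.159,39.257) → (119.107,41.194). Open path.

**Shape 6** — `<path>` open polyline, stroke `#000000` → cut (S863, F761). Machine vertices: (180.230,17.616) → (212.242,7.399) → (192.981,71.507) → (29.300,46.654) → (128.876,18.540) → (51.186,6.864). Open path.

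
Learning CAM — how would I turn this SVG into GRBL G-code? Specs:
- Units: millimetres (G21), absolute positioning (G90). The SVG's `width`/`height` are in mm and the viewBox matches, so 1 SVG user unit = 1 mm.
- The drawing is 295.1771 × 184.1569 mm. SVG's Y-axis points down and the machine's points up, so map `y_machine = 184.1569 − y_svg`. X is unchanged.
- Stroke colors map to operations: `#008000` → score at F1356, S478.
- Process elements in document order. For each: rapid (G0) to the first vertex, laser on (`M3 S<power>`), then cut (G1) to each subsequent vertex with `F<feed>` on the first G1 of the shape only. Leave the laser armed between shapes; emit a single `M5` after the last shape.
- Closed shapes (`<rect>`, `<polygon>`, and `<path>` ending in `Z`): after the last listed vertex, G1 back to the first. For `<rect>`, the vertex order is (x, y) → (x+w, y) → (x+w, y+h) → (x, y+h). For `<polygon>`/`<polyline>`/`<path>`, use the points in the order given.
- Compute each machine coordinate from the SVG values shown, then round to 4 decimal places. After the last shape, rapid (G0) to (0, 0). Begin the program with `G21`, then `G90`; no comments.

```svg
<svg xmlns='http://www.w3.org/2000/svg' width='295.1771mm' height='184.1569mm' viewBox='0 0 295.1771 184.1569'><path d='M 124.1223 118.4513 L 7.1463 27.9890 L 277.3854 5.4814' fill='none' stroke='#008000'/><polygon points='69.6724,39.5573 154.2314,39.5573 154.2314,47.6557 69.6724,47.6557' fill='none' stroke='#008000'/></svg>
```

G21
G90
G0 X124.1223 Y65.7056
M3 S478
G1 X7.1463 Y156.1679 F1356
G1 X277.3854 Y178.6755
G0 X69.6724 Y144.5996
M3 S478
G1 X154.2314 Y144.5996 F1356
G1 X154.2314 Y136.5012
G1 X69.6724 Y136.5012
G1 X69.6724 Y144.5996
M5
G0 X0.0000 Y0.0000

1 u = 1 mm; y_m = 184.1569 − y.

[1] `<path>` open polyline, #008000→score S478 F1356: (124.1223,65.7056) → (7.1463,156.1679) → (277.3854,178.6755)

[2] `<polygon>` rectangle, #008000→score S478 F1356: (69.6724,144.5996) → (154.2314,144.5996) → (154.2314,136.5012) → (69.6724,136.5012) → (69.6724,144.5996) (closed)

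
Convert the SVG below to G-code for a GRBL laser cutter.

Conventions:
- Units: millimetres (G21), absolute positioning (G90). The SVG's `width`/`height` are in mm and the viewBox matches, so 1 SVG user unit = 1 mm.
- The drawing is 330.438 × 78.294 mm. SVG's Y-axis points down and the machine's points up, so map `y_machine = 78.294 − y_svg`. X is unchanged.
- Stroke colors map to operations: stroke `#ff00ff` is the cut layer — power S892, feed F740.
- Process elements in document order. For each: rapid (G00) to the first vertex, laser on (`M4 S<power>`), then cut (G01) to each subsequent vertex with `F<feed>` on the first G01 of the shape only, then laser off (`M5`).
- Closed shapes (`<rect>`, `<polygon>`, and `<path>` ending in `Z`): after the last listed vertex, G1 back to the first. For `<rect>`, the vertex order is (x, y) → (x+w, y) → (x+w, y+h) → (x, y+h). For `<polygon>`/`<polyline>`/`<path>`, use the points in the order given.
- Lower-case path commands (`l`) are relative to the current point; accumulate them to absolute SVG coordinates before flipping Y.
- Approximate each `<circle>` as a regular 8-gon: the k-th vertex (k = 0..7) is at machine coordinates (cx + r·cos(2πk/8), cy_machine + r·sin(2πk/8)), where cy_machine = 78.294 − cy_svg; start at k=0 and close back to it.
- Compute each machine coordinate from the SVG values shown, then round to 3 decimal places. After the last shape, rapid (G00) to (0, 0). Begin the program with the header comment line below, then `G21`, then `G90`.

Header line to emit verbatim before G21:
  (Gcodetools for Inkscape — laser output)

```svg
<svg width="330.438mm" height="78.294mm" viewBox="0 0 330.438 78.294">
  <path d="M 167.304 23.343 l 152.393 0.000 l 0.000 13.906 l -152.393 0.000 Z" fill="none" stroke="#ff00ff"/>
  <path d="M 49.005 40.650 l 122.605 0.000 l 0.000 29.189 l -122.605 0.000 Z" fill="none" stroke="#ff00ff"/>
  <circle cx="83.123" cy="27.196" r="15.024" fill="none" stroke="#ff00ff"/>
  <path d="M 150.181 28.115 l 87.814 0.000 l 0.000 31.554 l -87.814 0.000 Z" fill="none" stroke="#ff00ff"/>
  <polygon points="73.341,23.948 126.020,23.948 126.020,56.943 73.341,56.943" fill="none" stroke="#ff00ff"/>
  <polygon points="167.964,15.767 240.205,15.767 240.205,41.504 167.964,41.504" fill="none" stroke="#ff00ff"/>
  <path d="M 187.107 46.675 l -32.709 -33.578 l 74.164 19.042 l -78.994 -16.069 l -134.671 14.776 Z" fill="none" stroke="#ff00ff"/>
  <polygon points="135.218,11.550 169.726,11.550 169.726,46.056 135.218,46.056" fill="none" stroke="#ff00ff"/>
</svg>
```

(Gcodetools for Inkscape — laser output)
G21
G90
G00 X167.304 Y54.951
M4 S892
G01 X319.697 Y54.951 F740
G01 X319.697 Y41.045
G01 X167.304 Y41.045
G01 X167.304 Y54.951
M5
G00 X49.005 Y37.644
M4 S892
G01 X171.610 Y37.644 F740
G01 X171.610 Y8.455
G01 X49.005 Y8.455
G01 X49.005 Y37.644
M5
G00 X98.147 Y51.098
M4 S892
G01 X93.747 Y61.722 F740
G01 X83.123 Y66.122
G01 X72.499 Y61.722
G01 X68.099 Y51.098
G01 X72.499 Y40.474
G01 X83.123 Y36.074
G01 X93.747 Y40.474
G01 X98.147 Y51.098
M5
G00 X150.181 Y50.179
M4 S892
G01 X237.995 Y50.179 F740
G01 X237.995 Y18.625
G01 X150.181 Y18.625
G01 X150.181 Y50.179
M5
G00 X73.341 Y54.346
M4 S892
G01 X126.020 Y54.346 F740
G01 X126.020 Y21.351
G01 X73.341 Y21.351
G01 X73.341 Y54.346
M5
G00 X167.964 Y62.527
M4 S892
G01 X240.205 Y62.527 F740
G01 X240.205 Y36.790
G01 X167.964 Y36.790
G01 X167.964 Y62.527
M5
G00 X187.107 Y31.619
M4 S892
G01 X154.398 Y65.197 F740
G01 X228.562 Y46.155
G01 X149.568 Y62.224
G01 X14.897 Y47.448
G01 X187.107 Y31.619
M5
G00 X135.218 Y66.744
M4 S892
G01 X169.726 Y66.744 F740
G01 X169.726 Y32.238
G01 X135.218 Y32.238
G01 X135.218 Y66.744
M5
G00 X0.000 Y0.000

Since the viewBox matches the mm dimensions, user units are millimetres directly. The only transform is the Y-flip y_m = 78.294 − y_svg.

Shape 1 is a rectangle drawn with `<path>`. Its stroke #ff00ff means cut at S892, F740. After flipping Y the toolpath is (167.304,54.951) → (319.697,54.951) → (319.697,41.045) → (167.304,41.045) → (167.304,54.951), returning to the start.

Shape 2 is a rectangle drawn with `<path>`. Its stroke #ff00ff means cut at S892, F740. After flipping Y the toolpath is (49.005,37.644) → (171.610,37.644) → (171.610,8.455) → (49.005,8.455) → (49.005,37.644), returning to the start.

Shape 3 is a circle drawn with `<circle>`. Its stroke #ff00ff means cut at S892, F740. After flipping Y the toolpath is (98.147,51.098) → (93.747,61.722) → (83.123,66.122) → (72.499,61.722) → (68.099,51.098) → (72.499,40.474) → (83.123,36.074) → (93.747,40.474) → (98.147,51.098), returning to the start.

Shape 4 is a rectangle drawn with `<path>`. Its stroke #ff00ff means cut at S892, F740. After flipping Y the toolpath is (150.181,50.179) → (237.995,50.179) → (237.995,18.625) → (150.181,18.625) → (150.181,50.179), returning to the start.

Shape 5 is a rectangle drawn with `<polygon>`. Its stroke #ff00ff means cut at S892, F740. After flipping Y the toolpath is (73.341,54.346) → (126.020,54.346) → (126.020,21.351) → (73.341,21.351) → (73.341,54.346), returning to the start.

Shape 6 is a rectangle drawn with `<polygon>`. Its stroke #ff00ff means cut at S892, F740. After flipping Y the toolpath is (167.964,62.527) → (240.205,62.527) → (240.205,36.790) → (167.964,36.790) → (167.964,62.527), returning to the start.

Shape 7 is a closed polygon drawn with `<path>`. Its stroke #ff00ff means cut at S892, F740. After flipping Y the toolpath is (187.107,31.619) → (154.398,65.197) → (228.562,46.155) → (149.568,62.224) → (14.897,47.448) → (187.107,31.619), returning to the start.

Shape 8 is a rectangle drawn with `<polygon>`. Its stroke #ff00ff means cut at S892, F740. After flipping Y the toolpath is (135.218,66.744) → (169.726,66.744) → (169.726,32.238) → (135.218,32.238) → (135.218,66.744), returning to the start.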